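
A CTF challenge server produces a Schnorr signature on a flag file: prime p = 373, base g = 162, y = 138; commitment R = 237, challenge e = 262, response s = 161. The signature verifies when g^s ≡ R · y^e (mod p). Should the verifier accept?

reject

g^s mod p:
162^2 = 26244 ≡ 134
162^4 ≡ 134^2 = 17956 ≡ 52
162^8 ≡ 52^2 = 2704 ≡ 93
162^16 ≡ 93^2 = 8649 ≡ 70
162^32 ≡ 70^2 = 4900 ≡ 51
162^64 ≡ 51^2 = 2601 ≡ 363
162^128 ≡ 363^2 = 131769 ≡ 100
161 = 128 + 32 + 1, so 162^161 ≡ 100·51·162 ≡ 5 (mod 373)
R · y^e mod p:
138^2 = 19044 ≡ 21
138^4 ≡ 21^2 = 441 ≡ 68
138^8 ≡ 68^2 = 4624 ≡ 148
138^16 ≡ 148^2 = 21904 ≡ 270
138^32 ≡ 270^2 = 72900 ≡ 165
138^64 ≡ 165^2 = 27225 ≡ 369
138^128 ≡ 369^2 = 136161 ≡ 16
138^256 ≡ 16^2 = 256
262 = 256 + 4 + 2, so 138^262 ≡ 256·68·21 ≡ 28 (mod 373)
237·28 = 6636 ≡ 295 (mod 373)
5 ≠ 295; the check fails.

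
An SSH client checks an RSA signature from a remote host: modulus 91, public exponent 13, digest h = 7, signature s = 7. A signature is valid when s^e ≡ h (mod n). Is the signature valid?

valid

s^2 ≡ 7^2 = 49
s^4 ≡ 49^2 = 2401 ≡ 35
s^8 ≡ 35^2 = 1225 ≡ 42
13 = 8 + 4 + 1, so s^13 ≡ 42·35·7 ≡ 7 (mod 91)
Since 7 equals the digest 7, verification succeeds.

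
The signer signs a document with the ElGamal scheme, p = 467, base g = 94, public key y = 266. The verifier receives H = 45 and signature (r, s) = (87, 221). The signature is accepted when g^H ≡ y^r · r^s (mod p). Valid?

yes

Left side g^H mod p:
94^2 = 8836 ≡ 430
94^4 ≡ 430^2 = 184900 ≡ 435
94^8 ≡ 435^2 = 189225 ≡ 90
94^16 ≡ 90^2 = 8100 ≡ 161
94^32 ≡ 161^2 = 25921 ≡ 236
45 = 32 + 8 + 4 + 1, so 94^45 ≡ 236·90·435·94 ≡ 350 (mod 467)
Right side y^r · r^s mod p:
266^2 = 70756 ≡ 239
266^4 ≡ 239^2 = 57121 ≡ 147
266^8 ≡ 147^2 = 21609 ≡ 127
266^16 ≡ 127^2 = 16129 ≡ 251
266^32 ≡ 251^2 = 63001 ≡ 423
266^64 ≡ 423^2 = 178929 ≡ 68
87 = 64 + 16 + 4 + 2 + 1, so 266^87 ≡ 68·251·147·239·266 ≡ 52 (mod 467)
87^2 = 7569 ≡ 97
87^4 ≡ 97^2 = 9409 ≡ 69
87^8 ≡ 69^2 = 4761 ≡ 91
87^16 ≡ 91^2 = 8281 ≡ 342
87^32 ≡ 342^2 = 116964 ≡ 214
87^64 ≡ 214^2 = 45796 ≡ 30
87^128 ≡ 30^2 = 900 ≡ 433
221 = 128 + 64 + 16 + 8 + 4 + 1, so 87^221 ≡ 433·30·342·91·69·87 ≡ 348 (mod 467)
52·348 = 18096 ≡ 350 (mod 467)
350 ≡ 350 (mod 467), so the signature is genuine.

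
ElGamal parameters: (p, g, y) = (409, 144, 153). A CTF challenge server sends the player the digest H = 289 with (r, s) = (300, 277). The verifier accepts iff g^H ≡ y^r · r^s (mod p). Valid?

Left side g^H mod p:
144^2 = 20736 ≡ 286
144^4 ≡ 286^2 = 81796 ≡ 405
144^8 ≡ 405^2 = 164025 ≡ 16
144^16 ≡ 16^2 = 256
144^32 ≡ 256^2 = 65536 ≡ 96
144^64 ≡ 96^2 = 9216 ≡ 218
144^128 ≡ 218^2 = 47524 ≡ 80
144^256 ≡ 80^2 = 6400 ≡ 265
289 = 256 + 32 + 1, so 144^289 ≡ 265·96·144 ≡ 356 (mod 409)
Right side y^r · r^s mod p:
153^2 = 23409 ≡ 96
153^4 ≡ 96^2 = 9216 ≡ 218
153^8 ≡ 218^2 = 47524 ≡ 80
153^16 ≡ 80^2 = 6400 ≡ 265
153^32 ≡ 265^2 = 70225 ≡ 286
153^64 ≡ 286^2 = 81796 ≡ 405
153^128 ≡ 405^2 = 164025 ≡ 16
153^256 ≡ 16^2 = 256
300 = 256 + 32 + 8 + 4, so 153^300 ≡ 256·286·80·218 ≡ 83 (mod 409)
300^2 = 90000 ≡ 20
300^4 ≡ 20^2 = 400
300^8 ≡ 400^2 = 160000 ≡ 81
300^16 ≡ 81^2 = 6561 ≡ 17
300^32 ≡ 17^2 = 289
300^64 ≡ 289^2 = 83521 ≡ 85
300^128 ≡ 85^2 = 7225 ≡ 272
300^256 ≡ 272^2 = 73984 ≡ 364
277 = 256 + 16 + 4 + 1, so 300^277 ≡ 364·17·400·300 ≡ 50 (mod 409)
83·50 = 4150 ≡ 60 (mod 409)
356 ≠ 60, so verification fails.

no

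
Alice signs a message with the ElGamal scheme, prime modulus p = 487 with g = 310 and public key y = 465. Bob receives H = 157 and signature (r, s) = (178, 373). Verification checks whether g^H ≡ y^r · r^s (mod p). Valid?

Left side g^H mod p:
Squares mod 487: 310^1≡310, 310^2≡161, 310^4≡110, 310^8≡412, 310^16≡268, 310^32≡235, 310^64≡194, 310^128≡137
157 = 128 + 16 + 8 + 4 + 1, so 310^157 ≡ 137·268·412·110·310 ≡ 415 (mod 487)
Right side y^r · r^s mod p:
Squares mod 487: 465^1≡465, 465^2≡484, 465^4≡9, 465^8≡81, 465^16≡230, 465^32≡304, 465^64≡373, 465^128≡334
178 = 128 + 32 + 16 + 2, so 465^178 ≡ 334·304·230·484 ≡ 467 (mod 487)
Squares mod 487: 178^1≡178, 178^2≡29, 178^4≡354, 178^8≡157, 178^16≡299, 178^32≡280, 178^64≡480, 178^128≡49, 178^256≡453
373 = 256 + 64 + 32 + 16 + 4 + 1, so 178^373 ≡ 453·480·280·299·354·178 ≡ 447 (mod 487)
467·447 = 208749 ≡ 313 (mod 487)
415 ≠ 313, so verification fails.

no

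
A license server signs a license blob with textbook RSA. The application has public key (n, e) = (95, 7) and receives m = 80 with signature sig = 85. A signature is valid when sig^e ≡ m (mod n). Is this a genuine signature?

Squares mod 95: sig^1≡85, sig^2≡5, sig^4≡25
7 = 4 + 2 + 1, so sig^7 ≡ 25·5·85 ≡ 80 (mod 95)
sig^7 mod 95 = 80 matches m.

genuine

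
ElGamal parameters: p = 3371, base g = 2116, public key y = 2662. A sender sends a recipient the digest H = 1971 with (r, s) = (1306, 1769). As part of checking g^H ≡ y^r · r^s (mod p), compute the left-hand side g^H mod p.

2559

2116^1971 mod 3371 = 2559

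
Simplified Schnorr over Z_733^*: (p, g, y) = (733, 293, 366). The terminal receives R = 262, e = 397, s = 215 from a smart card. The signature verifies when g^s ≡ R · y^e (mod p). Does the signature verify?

g^s mod p:
293^215 mod 733 = 666
R · y^e mod p:
366^397 mod 733 = 557
262·557 = 145934 ≡ 67 (mod 733)
666 ≠ 67; the check fails.

does not verify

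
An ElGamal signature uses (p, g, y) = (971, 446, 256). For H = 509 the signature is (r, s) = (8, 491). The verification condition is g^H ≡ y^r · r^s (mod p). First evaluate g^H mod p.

896

Squares mod 971: 446^1≡446, 446^2≡832, 446^4≡872, 446^8≡91, 446^16≡513, 446^32≡28, 446^64≡784, 446^128≡13, 446^256≡169
509 = 256 + 128 + 64 + 32 + 16 + 8 + 4 + 1, so 446^509 ≡ 169·13·784·28·513·91·872·446 ≡ 896 (mod 971)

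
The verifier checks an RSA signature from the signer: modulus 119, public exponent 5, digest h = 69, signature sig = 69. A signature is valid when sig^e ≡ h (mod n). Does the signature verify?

sig^2 ≡ 69^2 = 4761 ≡ 1
sig^4 ≡ 1^2 = 1
5 = 4 + 1, so sig^5 ≡ 1·69 ≡ 69 (mod 119)
Since 69 equals the digest 69, verification succeeds.

verifies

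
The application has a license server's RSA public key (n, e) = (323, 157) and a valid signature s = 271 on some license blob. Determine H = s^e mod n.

169

s^2 ≡ 271^2 = 73441 ≡ 120
s^4 ≡ 120^2 = 14400 ≡ 188
s^8 ≡ 188^2 = 35344 ≡ 137
s^16 ≡ 137^2 = 18769 ≡ 35
s^32 ≡ 35^2 = 1225 ≡ 256
s^64 ≡ 256^2 = 65536 ≡ 290
s^128 ≡ 290^2 = 84100 ≡ 120
157 = 128 + 16 + 8 + 4 + 1, so s^157 ≡ 120·35·137·188·271 ≡ 169 (mod 323)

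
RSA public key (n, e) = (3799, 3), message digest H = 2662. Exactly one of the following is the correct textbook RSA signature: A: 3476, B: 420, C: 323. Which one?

A

Candidate A: Squares mod 3799: 3476^1≡3476, 3476^2≡1756; 3 = 2 + 1, so 3476^3 ≡ 1756·3476 ≡ 2662 (mod 3799)
  → matches H = 2662
Candidate B: Squares mod 3799: 420^1≡420, 420^2≡1646; 3 = 2 + 1, so 420^3 ≡ 1646·420 ≡ 3701 (mod 3799)
Candidate C: Squares mod 3799: 323^1≡323, 323^2≡1756; 3 = 2 + 1, so 323^3 ≡ 1756·323 ≡ 1137 (mod 3799)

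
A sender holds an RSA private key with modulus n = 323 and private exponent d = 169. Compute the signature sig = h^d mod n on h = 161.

Squares mod 323: h^1≡161, h^2≡81, h^4≡101, h^8≡188, h^16≡137, h^32≡35, h^64≡256, h^128≡290
169 = 128 + 32 + 8 + 1, so h^169 ≡ 290·35·188·161 ≡ 42 (mod 323)

42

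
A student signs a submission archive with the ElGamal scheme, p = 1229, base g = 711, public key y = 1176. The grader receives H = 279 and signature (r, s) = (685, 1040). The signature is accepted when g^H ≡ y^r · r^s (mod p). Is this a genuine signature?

Left side g^H mod p:
711^2 = 505521 ≡ 402
711^4 ≡ 402^2 = 161604 ≡ 605
711^8 ≡ 605^2 = 366025 ≡ 1012
711^16 ≡ 1012^2 = 1024144 ≡ 387
711^32 ≡ 387^2 = 149769 ≡ 1060
711^64 ≡ 1060^2 = 1123600 ≡ 294
711^128 ≡ 294^2 = 86436 ≡ 406
711^256 ≡ 406^2 = 164836 ≡ 150
279 = 256 + 16 + 4 + 2 + 1, so 711^279 ≡ 150·387·605·402·711 ≡ 469 (mod 1229)
Right side y^r · r^s mod p:
1176^2 = 1382976 ≡ 351
1176^4 ≡ 351^2 = 123201 ≡ 301
1176^8 ≡ 301^2 = 90601 ≡ 884
1176^16 ≡ 884^2 = 781456 ≡ 1041
1176^32 ≡ 1041^2 = 1083681 ≡ 932
1176^64 ≡ 932^2 = 868624 ≡ 950
1176^128 ≡ 950^2 = 902500 ≡ 414
1176^256 ≡ 414^2 = 171396 ≡ 565
1176^512 ≡ 565^2 = 319225 ≡ 914
685 = 512 + 128 + 32 + 8 + 4 + 1, so 1176^685 ≡ 914·414·932·884·301·1176 ≡ 781 (mod 1229)
685^2 = 469225 ≡ 976
685^4 ≡ 976^2 = 952576 ≡ 101
685^8 ≡ 101^2 = 10201 ≡ 369
685^16 ≡ 369^2 = 136161 ≡ 971
685^32 ≡ 971^2 = 942841 ≡ 198
685^64 ≡ 198^2 = 39204 ≡ 1105
685^128 ≡ 1105^2 = 1221025 ≡ 628
685^256 ≡ 628^2 = 394384 ≡ 1104
685^512 ≡ 1104^2 = 1218816 ≡ 877
685^1024 ≡ 877^2 = 769129 ≡ 1004
1040 = 1024 + 16, so 685^1040 ≡ 1004·971 ≡ 287 (mod 1229)
781·287 = 224147 ≡ 469 (mod 1229)
469 ≡ 469 (mod 1229), so the signature is genuine.

genuine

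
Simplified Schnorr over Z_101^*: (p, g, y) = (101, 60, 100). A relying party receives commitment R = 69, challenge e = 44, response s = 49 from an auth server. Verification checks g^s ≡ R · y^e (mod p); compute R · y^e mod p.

69

Squares mod 101: 100^1≡100, 100^2≡1, 100^4≡1, 100^8≡1, 100^16≡1, 100^32≡1
44 = 32 + 8 + 4, so 100^44 ≡ 1·1·1 ≡ 1 (mod 101)
R · y^e ≡ 69·1 = 69 ≡ 69 (mod 101)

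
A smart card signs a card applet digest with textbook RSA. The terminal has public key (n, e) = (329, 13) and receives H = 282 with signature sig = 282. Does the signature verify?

verifies

sig^2 ≡ 282^2 = 79524 ≡ 235
sig^4 ≡ 235^2 = 55225 ≡ 282
sig^8 ≡ 282^2 = 79524 ≡ 235
13 = 8 + 4 + 1, so sig^13 ≡ 235·282·282 ≡ 282 (mod 329)
282 = H, so the signature checks out.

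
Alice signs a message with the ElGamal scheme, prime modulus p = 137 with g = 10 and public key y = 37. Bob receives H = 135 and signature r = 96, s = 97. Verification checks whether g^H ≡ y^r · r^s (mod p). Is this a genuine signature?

genuine

Left side g^H mod p:
10^135 mod 137 = 96
Right side y^r · r^s mod p:
37^96 mod 137 = 1
96^97 mod 137 = 96
1·96 = 96 ≡ 96 (mod 137)
96 ≡ 96 (mod 137), so the signature is genuine.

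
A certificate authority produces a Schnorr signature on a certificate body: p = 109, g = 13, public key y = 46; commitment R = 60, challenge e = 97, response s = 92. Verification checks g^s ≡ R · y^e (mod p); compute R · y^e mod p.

46^97 mod 109 = 46
R · y^e ≡ 60·46 = 2760 ≡ 35 (mod 109)

35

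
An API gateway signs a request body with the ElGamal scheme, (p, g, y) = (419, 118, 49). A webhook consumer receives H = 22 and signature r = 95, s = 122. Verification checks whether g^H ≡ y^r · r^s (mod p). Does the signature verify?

does not verify

Left side g^H mod p:
Squares mod 419: 118^1≡118, 118^2≡97, 118^4≡191, 118^8≡28, 118^16≡365
22 = 16 + 4 + 2, so 118^22 ≡ 365·191·97 ≡ 114 (mod 419)
Right side y^r · r^s mod p:
Squares mod 419: 49^1≡49, 49^2≡306, 49^4≡199, 49^8≡215, 49^16≡135, 49^32≡208, 49^64≡107
95 = 64 + 16 + 8 + 4 + 2 + 1, so 49^95 ≡ 107·135·215·199·306·49 ≡ 1 (mod 419)
Squares mod 419: 95^1≡95, 95^2≡226, 95^4≡377, 95^8≡88, 95^16≡202, 95^32≡161, 95^64≡362
122 = 64 + 32 + 16 + 8 + 2, so 95^122 ≡ 362·161·202·88·226 ≡ 164 (mod 419)
1·164 = 164 ≡ 164 (mod 419)
114 ≠ 164, so verification fails.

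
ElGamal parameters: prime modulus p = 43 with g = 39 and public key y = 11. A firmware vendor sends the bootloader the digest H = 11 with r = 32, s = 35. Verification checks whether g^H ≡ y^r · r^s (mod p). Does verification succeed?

Left side g^H mod p:
Squares mod 43: 39^1≡39, 39^2≡16, 39^4≡41, 39^8≡4
11 = 8 + 2 + 1, so 39^11 ≡ 4·16·39 ≡ 2 (mod 43)
Right side y^r · r^s mod p:
Squares mod 43: 11^1≡11, 11^2≡35, 11^4≡21, 11^8≡11, 11^16≡35, 11^32≡21
11^32 ≡ 21 (mod 43)
Squares mod 43: 32^1≡32, 32^2≡35, 32^4≡21, 32^8≡11, 32^16≡35, 32^32≡21
35 = 32 + 2 + 1, so 32^35 ≡ 21·35·32 ≡ 42 (mod 43)
21·42 = 882 ≡ 22 (mod 43)
2 ≠ 22, so verification fails.

fails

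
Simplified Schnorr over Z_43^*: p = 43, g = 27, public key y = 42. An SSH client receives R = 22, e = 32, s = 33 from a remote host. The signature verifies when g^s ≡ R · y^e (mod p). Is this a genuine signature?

genuine

g^s mod p:
27^2 = 729 ≡ 41
27^4 ≡ 41^2 = 1681 ≡ 4
27^8 ≡ 4^2 = 16
27^16 ≡ 16^2 = 256 ≡ 41
27^32 ≡ 41^2 = 1681 ≡ 4
33 = 32 + 1, so 27^33 ≡ 4·27 ≡ 22 (mod 43)
R · y^e mod p:
42^2 = 1764 ≡ 1
42^4 ≡ 1^2 = 1
42^8 ≡ 1^2 = 1
42^16 ≡ 1^2 = 1
42^32 ≡ 1^2 = 1
22·1 = 22 ≡ 22 (mod 43)
22 ≡ 22 (mod 43); signature holds.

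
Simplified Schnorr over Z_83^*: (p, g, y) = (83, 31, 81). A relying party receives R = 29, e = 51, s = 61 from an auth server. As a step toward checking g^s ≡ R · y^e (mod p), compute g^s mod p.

Squares mod 83: 31^1≡31, 31^2≡48, 31^4≡63, 31^8≡68, 31^16≡59, 31^32≡78
61 = 32 + 16 + 8 + 4 + 1, so 31^61 ≡ 78·59·68·63·31 ≡ 65 (mod 83)

65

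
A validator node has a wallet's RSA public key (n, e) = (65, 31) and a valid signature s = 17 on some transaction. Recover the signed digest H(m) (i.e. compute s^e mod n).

43

s^2 ≡ 17^2 = 289 ≡ 29
s^4 ≡ 29^2 = 841 ≡ 61
s^8 ≡ 61^2 = 3721 ≡ 16
s^16 ≡ 16^2 = 256 ≡ 61
31 = 16 + 8 + 4 + 2 + 1, so s^31 ≡ 61·16·61·29·17 ≡ 43 (mod 65)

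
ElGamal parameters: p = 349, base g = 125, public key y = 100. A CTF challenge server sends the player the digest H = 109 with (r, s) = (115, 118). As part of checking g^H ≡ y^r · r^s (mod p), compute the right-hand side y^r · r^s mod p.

100^2 = 10000 ≡ 228
100^4 ≡ 228^2 = 51984 ≡ 332
100^8 ≡ 332^2 = 110224 ≡ 289
100^16 ≡ 289^2 = 83521 ≡ 110
100^32 ≡ 110^2 = 12100 ≡ 234
100^64 ≡ 234^2 = 54756 ≡ 312
115 = 64 + 32 + 16 + 2 + 1, so 100^115 ≡ 312·234·110·228·100 ≡ 178 (mod 349)
115^2 = 13225 ≡ 312
115^4 ≡ 312^2 = 97344 ≡ 322
115^8 ≡ 322^2 = 103684 ≡ 31
115^16 ≡ 31^2 = 961 ≡ 263
115^32 ≡ 263^2 = 69169 ≡ 67
115^64 ≡ 67^2 = 4489 ≡ 301
118 = 64 + 32 + 16 + 4 + 2, so 115^118 ≡ 301·67·263·322·312 ≡ 312 (mod 349)
y^r · r^s ≡ 178·312 = 55536 ≡ 45 (mod 349)

45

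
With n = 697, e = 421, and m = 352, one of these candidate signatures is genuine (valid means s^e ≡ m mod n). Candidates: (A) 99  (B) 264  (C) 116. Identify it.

Candidate A: Squares mod 697: 99^1≡99, 99^2≡43, 99^4≡455, 99^8≡16, 99^16≡256, 99^32≡18, 99^64≡324, 99^128≡426, 99^256≡256; 421 = 256 + 128 + 32 + 4 + 1, so 99^421 ≡ 256·426·18·455·99 ≡ 352 (mod 697)
  → matches m = 352
Candidate B: Squares mod 697: 264^1≡264, 264^2≡693, 264^4≡16, 264^8≡256, 264^16≡18, 264^32≡324, 264^64≡426, 264^128≡256, 264^256≡18; 421 = 256 + 128 + 32 + 4 + 1, so 264^421 ≡ 18·256·324·16·264 ≡ 59 (mod 697)
Candidate C: Squares mod 697: 116^1≡116, 116^2≡213, 116^4≡64, 116^8≡611, 116^16≡426, 116^32≡256, 116^64≡18, 116^128≡324, 116^256≡426; 421 = 256 + 128 + 32 + 4 + 1, so 116^421 ≡ 426·324·256·64·116 ≡ 335 (mod 697)

A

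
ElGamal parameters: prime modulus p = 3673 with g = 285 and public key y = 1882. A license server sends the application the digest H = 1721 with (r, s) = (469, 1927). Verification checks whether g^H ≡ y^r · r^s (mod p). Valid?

no

Left side g^H mod p:
Squares mod 3673: 285^1≡285, 285^2≡419, 285^4≡2930, 285^8≡1099, 285^16≡3057, 285^32≡1137, 285^64≡3546, 285^128≡1437, 285^256≡743, 285^512≡1099, 285^1024≡3057
1721 = 1024 + 512 + 128 + 32 + 16 + 8 + 1, so 285^1721 ≡ 3057·1099·1437·1137·3057·1099·285 ≡ 535 (mod 3673)
Right side y^r · r^s mod p:
Squares mod 3673: 1882^1≡1882, 1882^2≡1152, 1882^4≡1151, 1882^8≡2521, 1882^16≡1151, 1882^32≡2521, 1882^64≡1151, 1882^128≡2521, 1882^256≡1151
469 = 256 + 128 + 64 + 16 + 4 + 1, so 1882^469 ≡ 1151·2521·1151·1151·1151·1882 ≡ 1882 (mod 3673)
Squares mod 3673: 469^1≡469, 469^2≡3254, 469^4≡2930, 469^8≡1099, 469^16≡3057, 469^32≡1137, 469^64≡3546, 469^128≡1437, 469^256≡743, 469^512≡1099, 469^1024≡3057
1927 = 1024 + 512 + 256 + 128 + 4 + 2 + 1, so 469^1927 ≡ 3057·1099·743·1437·2930·3254·469 ≡ 285 (mod 3673)
1882·285 = 536370 ≡ 112 (mod 3673)
535 ≠ 112, so verification fails.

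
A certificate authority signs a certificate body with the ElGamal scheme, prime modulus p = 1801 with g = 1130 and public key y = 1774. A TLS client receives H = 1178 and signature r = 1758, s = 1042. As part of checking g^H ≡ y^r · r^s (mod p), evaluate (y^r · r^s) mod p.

1774^2 = 3147076 ≡ 729
1774^4 ≡ 729^2 = 531441 ≡ 146
1774^8 ≡ 146^2 = 21316 ≡ 1505
1774^16 ≡ 1505^2 = 2265025 ≡ 1168
1774^32 ≡ 1168^2 = 1364224 ≡ 867
1774^64 ≡ 867^2 = 751689 ≡ 672
1774^128 ≡ 672^2 = 451584 ≡ 1334
1774^256 ≡ 1334^2 = 1779556 ≡ 168
1774^512 ≡ 168^2 = 28224 ≡ 1209
1774^1024 ≡ 1209^2 = 1461681 ≡ 1070
1758 = 1024 + 512 + 128 + 64 + 16 + 8 + 4 + 2, so 1774^1758 ≡ 1070·1209·1334·672·1168·1505·146·729 ≡ 4 (mod 1801)
1758^2 = 3090564 ≡ 48
1758^4 ≡ 48^2 = 2304 ≡ 503
1758^8 ≡ 503^2 = 253009 ≡ 869
1758^16 ≡ 869^2 = 755161 ≡ 542
1758^32 ≡ 542^2 = 293764 ≡ 201
1758^64 ≡ 201^2 = 40401 ≡ 779
1758^128 ≡ 779^2 = 606841 ≡ 1705
1758^256 ≡ 1705^2 = 2907025 ≡ 211
1758^512 ≡ 211^2 = 44521 ≡ 1297
1758^1024 ≡ 1297^2 = 1682209 ≡ 75
1042 = 1024 + 16 + 2, so 1758^1042 ≡ 75·542·48 ≡ 717 (mod 1801)
y^r · r^s ≡ 4·717 = 2868 ≡ 1067 (mod 1801)

1067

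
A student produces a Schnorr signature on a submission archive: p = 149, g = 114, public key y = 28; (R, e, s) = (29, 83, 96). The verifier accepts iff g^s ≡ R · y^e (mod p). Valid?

g^s mod p:
114^96 mod 149 = 19
R · y^e mod p:
28^83 mod 149 = 88
29·88 = 2552 ≡ 19 (mod 149)
19 ≡ 19 (mod 149); signature holds.

yes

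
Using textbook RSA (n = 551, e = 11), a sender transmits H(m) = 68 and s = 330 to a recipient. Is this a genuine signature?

genuine

Squares mod 551: s^1≡330, s^2≡353, s^4≡83, s^8≡277
11 = 8 + 2 + 1, so s^11 ≡ 277·353·330 ≡ 68 (mod 551)
s^11 mod 551 = 68 matches H(m).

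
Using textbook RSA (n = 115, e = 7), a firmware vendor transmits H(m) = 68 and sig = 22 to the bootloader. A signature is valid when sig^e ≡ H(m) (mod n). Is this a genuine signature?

genuine

sig^2 ≡ 22^2 = 484 ≡ 24
sig^4 ≡ 24^2 = 576 ≡ 1
7 = 4 + 2 + 1, so sig^7 ≡ 1·24·22 ≡ 68 (mod 115)
Since 68 equals the digest 68, verification succeeds.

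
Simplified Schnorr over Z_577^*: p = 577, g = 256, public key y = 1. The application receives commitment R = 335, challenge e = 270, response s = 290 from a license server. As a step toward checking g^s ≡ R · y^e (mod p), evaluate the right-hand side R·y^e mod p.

335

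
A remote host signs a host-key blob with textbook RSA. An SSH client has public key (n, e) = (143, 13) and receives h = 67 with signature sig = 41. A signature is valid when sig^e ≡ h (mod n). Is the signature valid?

sig^2 ≡ 41^2 = 1681 ≡ 108
sig^4 ≡ 108^2 = 11664 ≡ 81
sig^8 ≡ 81^2 = 6561 ≡ 126
13 = 8 + 4 + 1, so sig^13 ≡ 126·81·41 ≡ 28 (mod 143)
The recovered value 28 does not match the digest 67.

invalid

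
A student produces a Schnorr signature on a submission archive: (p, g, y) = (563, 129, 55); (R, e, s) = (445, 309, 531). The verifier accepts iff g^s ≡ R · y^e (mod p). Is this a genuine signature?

g^s mod p:
Squares mod 563: 129^1≡129, 129^2≡314, 129^4≡71, 129^8≡537, 129^16≡113, 129^32≡383, 129^64≡309, 129^128≡334, 129^256≡82, 129^512≡531
531 = 512 + 16 + 2 + 1, so 129^531 ≡ 531·113·314·129 ≡ 384 (mod 563)
R · y^e mod p:
Squares mod 563: 55^1≡55, 55^2≡210, 55^4≡186, 55^8≡253, 55^16≡390, 55^32≡90, 55^64≡218, 55^128≡232, 55^256≡339
309 = 256 + 32 + 16 + 4 + 1, so 55^309 ≡ 339·90·390·186·55 ≡ 54 (mod 563)
445·54 = 24030 ≡ 384 (mod 563)
384 ≡ 384 (mod 563); signature holds.

genuine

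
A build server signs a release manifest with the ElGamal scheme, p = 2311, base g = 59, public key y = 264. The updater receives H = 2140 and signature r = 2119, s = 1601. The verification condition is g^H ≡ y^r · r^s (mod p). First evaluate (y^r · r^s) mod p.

264^2119 mod 2311 = 1679
2119^1601 mod 2311 = 679
y^r · r^s ≡ 1679·679 = 1140041 ≡ 718 (mod 2311)

718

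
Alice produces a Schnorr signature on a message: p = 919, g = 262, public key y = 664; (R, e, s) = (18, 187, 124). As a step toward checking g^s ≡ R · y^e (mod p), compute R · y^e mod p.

484

664^2 = 440896 ≡ 695
664^4 ≡ 695^2 = 483025 ≡ 550
664^8 ≡ 550^2 = 302500 ≡ 149
664^16 ≡ 149^2 = 22201 ≡ 145
664^32 ≡ 145^2 = 21025 ≡ 807
664^64 ≡ 807^2 = 651249 ≡ 597
664^128 ≡ 597^2 = 356409 ≡ 756
187 = 128 + 32 + 16 + 8 + 2 + 1, so 664^187 ≡ 756·807·145·149·695·664 ≡ 129 (mod 919)
R · y^e ≡ 18·129 = 2322 ≡ 484 (mod 919)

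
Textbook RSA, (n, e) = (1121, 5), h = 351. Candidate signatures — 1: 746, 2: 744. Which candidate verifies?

Candidate 1: 746^2 = 556516 ≡ 500; 746^4 ≡ 500^2 = 250000 ≡ 17; 5 = 4 + 1, so 746^5 ≡ 17·746 ≡ 351 (mod 1121)
  → matches h = 351
Candidate 2: 744^2 = 553536 ≡ 883; 744^4 ≡ 883^2 = 779689 ≡ 594; 5 = 4 + 1, so 744^5 ≡ 594·744 ≡ 262 (mod 1121)

1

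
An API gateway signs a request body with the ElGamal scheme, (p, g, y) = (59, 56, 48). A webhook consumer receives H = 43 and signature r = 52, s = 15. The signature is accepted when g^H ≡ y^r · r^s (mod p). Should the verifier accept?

Left side g^H mod p:
56^2 = 3136 ≡ 9
56^4 ≡ 9^2 = 81 ≡ 22
56^8 ≡ 22^2 = 484 ≡ 12
56^16 ≡ 12^2 = 144 ≡ 26
56^32 ≡ 26^2 = 676 ≡ 27
43 = 32 + 8 + 2 + 1, so 56^43 ≡ 27·12·9·56 ≡ 43 (mod 59)
Right side y^r · r^s mod p:
48^2 = 2304 ≡ 3
48^4 ≡ 3^2 = 9
48^8 ≡ 9^2 = 81 ≡ 22
48^16 ≡ 22^2 = 484 ≡ 12
48^32 ≡ 12^2 = 144 ≡ 26
52 = 32 + 16 + 4, so 48^52 ≡ 26·12·9 ≡ 35 (mod 59)
52^2 = 2704 ≡ 49
52^4 ≡ 49^2 = 2401 ≡ 41
52^8 ≡ 41^2 = 1681 ≡ 29
15 = 8 + 4 + 2 + 1, so 52^15 ≡ 29·41·49·52 ≡ 40 (mod 59)
35·40 = 1400 ≡ 43 (mod 59)
43 ≡ 43 (mod 59), so the signature is genuine.

accept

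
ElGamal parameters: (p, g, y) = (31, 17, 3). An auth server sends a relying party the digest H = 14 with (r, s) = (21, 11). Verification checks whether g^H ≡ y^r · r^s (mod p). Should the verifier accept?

reject

Left side g^H mod p:
Squares mod 31: 17^1≡17, 17^2≡10, 17^4≡7, 17^8≡18
14 = 8 + 4 + 2, so 17^14 ≡ 18·7·10 ≡ 20 (mod 31)
Right side y^r · r^s mod p:
Squares mod 31: 3^1≡3, 3^2≡9, 3^4≡19, 3^8≡20, 3^16≡28
21 = 16 + 4 + 1, so 3^21 ≡ 28·19·3 ≡ 15 (mod 31)
Squares mod 31: 21^1≡21, 21^2≡7, 21^4≡18, 21^8≡14
11 = 8 + 2 + 1, so 21^11 ≡ 14·7·21 ≡ 12 (mod 31)
15·12 = 180 ≡ 25 (mod 31)
20 ≠ 25, so verification fails.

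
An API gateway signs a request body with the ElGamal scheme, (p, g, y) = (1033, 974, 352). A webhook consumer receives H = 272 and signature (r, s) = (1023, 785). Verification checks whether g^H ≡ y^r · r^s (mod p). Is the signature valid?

valid

Left side g^H mod p:
Squares mod 1033: 974^1≡974, 974^2≡382, 974^4≡271, 974^8≡98, 974^16≡307, 974^32≡246, 974^64≡602, 974^128≡854, 974^256≡18
272 = 256 + 16, so 974^272 ≡ 18·307 ≡ 361 (mod 1033)
Right side y^r · r^s mod p:
Squares mod 1033: 352^1≡352, 352^2≡977, 352^4≡37, 352^8≡336, 352^16≡299, 352^32≡563, 352^64≡871, 352^128≡419, 352^256≡984, 352^512≡335
1023 = 512 + 256 + 128 + 64 + 32 + 16 + 8 + 4 + 2 + 1, so 352^1023 ≡ 335·984·419·871·563·299·336·37·977·352 ≡ 715 (mod 1033)
Squares mod 1033: 1023^1≡1023, 1023^2≡100, 1023^4≡703, 1023^8≡435, 1023^16≡186, 1023^32≡507, 1023^64≡865, 1023^128≡333, 1023^256≡358, 1023^512≡72
785 = 512 + 256 + 16 + 1, so 1023^785 ≡ 72·358·186·1023 ≡ 236 (mod 1033)
715·236 = 168740 ≡ 361 (mod 1033)
361 ≡ 361 (mod 1033), so the signature is genuine.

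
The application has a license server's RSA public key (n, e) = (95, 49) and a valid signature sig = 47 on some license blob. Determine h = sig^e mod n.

82

sig^2 ≡ 47^2 = 2209 ≡ 24
sig^4 ≡ 24^2 = 576 ≡ 6
sig^8 ≡ 6^2 = 36
sig^16 ≡ 36^2 = 1296 ≡ 61
sig^32 ≡ 61^2 = 3721 ≡ 16
49 = 32 + 16 + 1, so sig^49 ≡ 16·61·47 ≡ 82 (mod 95)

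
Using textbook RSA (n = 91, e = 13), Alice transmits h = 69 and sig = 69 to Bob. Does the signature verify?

Squares mod 91: sig^1≡69, sig^2≡29, sig^4≡22, sig^8≡29
13 = 8 + 4 + 1, so sig^13 ≡ 29·22·69 ≡ 69 (mod 91)
69 = h, so the signature checks out.

verifies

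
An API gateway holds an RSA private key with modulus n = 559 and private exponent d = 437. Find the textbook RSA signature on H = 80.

136

Squares mod 559: H^1≡80, H^2≡251, H^4≡393, H^8≡165, H^16≡393, H^32≡165, H^64≡393, H^128≡165, H^256≡393
437 = 256 + 128 + 32 + 16 + 4 + 1, so H^437 ≡ 393·165·165·393·393·80 ≡ 136 (mod 559)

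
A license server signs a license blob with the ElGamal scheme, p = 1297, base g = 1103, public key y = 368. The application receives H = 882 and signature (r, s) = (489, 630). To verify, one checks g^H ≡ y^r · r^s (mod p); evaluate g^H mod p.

857

1103^882 mod 1297 = 857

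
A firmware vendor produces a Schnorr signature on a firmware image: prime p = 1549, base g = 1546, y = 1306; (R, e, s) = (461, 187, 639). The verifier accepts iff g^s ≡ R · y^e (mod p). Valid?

yes

g^s mod p:
1546^639 mod 1549 = 17
R · y^e mod p:
1306^187 mod 1549 = 121
461·121 = 55781 ≡ 17 (mod 1549)
17 ≡ 17 (mod 1549); signature holds.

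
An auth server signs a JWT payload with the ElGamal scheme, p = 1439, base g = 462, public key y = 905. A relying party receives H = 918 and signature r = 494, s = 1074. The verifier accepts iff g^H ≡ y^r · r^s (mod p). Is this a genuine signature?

genuine

Left side g^H mod p:
462^2 = 213444 ≡ 472
462^4 ≡ 472^2 = 222784 ≡ 1178
462^8 ≡ 1178^2 = 1387684 ≡ 488
462^16 ≡ 488^2 = 238144 ≡ 709
462^32 ≡ 709^2 = 502681 ≡ 470
462^64 ≡ 470^2 = 220900 ≡ 733
462^128 ≡ 733^2 = 537289 ≡ 542
462^256 ≡ 542^2 = 293764 ≡ 208
462^512 ≡ 208^2 = 43264 ≡ 94
918 = 512 + 256 + 128 + 16 + 4 + 2, so 462^918 ≡ 94·208·542·709·1178·472 ≡ 1300 (mod 1439)
Right side y^r · r^s mod p:
905^2 = 819025 ≡ 234
905^4 ≡ 234^2 = 54756 ≡ 74
905^8 ≡ 74^2 = 5476 ≡ 1159
905^16 ≡ 1159^2 = 1343281 ≡ 694
905^32 ≡ 694^2 = 481636 ≡ 1010
905^64 ≡ 1010^2 = 1020100 ≡ 1288
905^128 ≡ 1288^2 = 1658944 ≡ 1216
905^256 ≡ 1216^2 = 1478656 ≡ 803
494 = 256 + 128 + 64 + 32 + 8 + 4 + 2, so 905^494 ≡ 803·1216·1288·1010·1159·74·234 ≡ 770 (mod 1439)
494^2 = 244036 ≡ 845
494^4 ≡ 845^2 = 714025 ≡ 281
494^8 ≡ 281^2 = 78961 ≡ 1255
494^16 ≡ 1255^2 = 1575025 ≡ 759
494^32 ≡ 759^2 = 576081 ≡ 481
494^64 ≡ 481^2 = 231361 ≡ 1121
494^128 ≡ 1121^2 = 1256641 ≡ 394
494^256 ≡ 394^2 = 155236 ≡ 1263
494^512 ≡ 1263^2 = 1595169 ≡ 757
494^1024 ≡ 757^2 = 573049 ≡ 327
1074 = 1024 + 32 + 16 + 2, so 494^1074 ≡ 327·481·759·845 ≡ 1422 (mod 1439)
770·1422 = 1094940 ≡ 1300 (mod 1439)
1300 ≡ 1300 (mod 1439), so the signature is genuine.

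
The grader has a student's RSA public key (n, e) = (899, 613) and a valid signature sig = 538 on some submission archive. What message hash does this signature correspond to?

sig^2 ≡ 538^2 = 289444 ≡ 865
sig^4 ≡ 865^2 = 748225 ≡ 257
sig^8 ≡ 257^2 = 66049 ≡ 422
sig^16 ≡ 422^2 = 178084 ≡ 82
sig^32 ≡ 82^2 = 6724 ≡ 431
sig^64 ≡ 431^2 = 185761 ≡ 567
sig^128 ≡ 567^2 = 321489 ≡ 546
sig^256 ≡ 546^2 = 298116 ≡ 547
sig^512 ≡ 547^2 = 299209 ≡ 741
613 = 512 + 64 + 32 + 4 + 1, so sig^613 ≡ 741·567·431·257·538 ≡ 83 (mod 899)

83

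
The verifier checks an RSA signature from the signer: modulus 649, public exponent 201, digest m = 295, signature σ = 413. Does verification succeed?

σ^201 mod 649 = 413
413 ≠ 295, so verification fails.

fails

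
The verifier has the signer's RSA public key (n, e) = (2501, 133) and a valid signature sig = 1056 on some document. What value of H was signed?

476

Squares mod 2501: sig^1≡1056, sig^2≡2191, sig^4≡1062, sig^8≡2394, sig^16≡1445, sig^32≡2191, sig^64≡1062, sig^128≡2394
133 = 128 + 4 + 1, so sig^133 ≡ 2394·1062·1056 ≡ 476 (mod 2501)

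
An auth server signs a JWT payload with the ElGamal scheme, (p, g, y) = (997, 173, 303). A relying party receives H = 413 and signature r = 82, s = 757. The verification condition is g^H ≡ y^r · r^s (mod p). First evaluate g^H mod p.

173^2 = 29929 ≡ 19
173^4 ≡ 19^2 = 361
173^8 ≡ 361^2 = 130321 ≡ 711
173^16 ≡ 711^2 = 505521 ≡ 42
173^32 ≡ 42^2 = 1764 ≡ 767
173^64 ≡ 767^2 = 588289 ≡ 59
173^128 ≡ 59^2 = 3481 ≡ 490
173^256 ≡ 490^2 = 240100 ≡ 820
413 = 256 + 128 + 16 + 8 + 4 + 1, so 173^413 ≡ 820·490·42·711·361·173 ≡ 121 (mod 997)

121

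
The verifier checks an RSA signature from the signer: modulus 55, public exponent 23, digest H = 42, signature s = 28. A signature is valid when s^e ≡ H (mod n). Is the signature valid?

invalid

s^2 ≡ 28^2 = 784 ≡ 14
s^4 ≡ 14^2 = 196 ≡ 31
s^8 ≡ 31^2 = 961 ≡ 26
s^16 ≡ 26^2 = 676 ≡ 16
23 = 16 + 4 + 2 + 1, so s^23 ≡ 16·31·14·28 ≡ 7 (mod 55)
s^23 mod 55 = 7, but H = 42.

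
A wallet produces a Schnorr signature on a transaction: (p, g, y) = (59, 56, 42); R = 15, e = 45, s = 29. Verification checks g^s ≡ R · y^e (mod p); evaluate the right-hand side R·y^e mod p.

Squares mod 59: 42^1≡42, 42^2≡53, 42^4≡36, 42^8≡57, 42^16≡4, 42^32≡16
45 = 32 + 8 + 4 + 1, so 42^45 ≡ 16·57·36·42 ≡ 55 (mod 59)
R · y^e ≡ 15·55 = 825 ≡ 58 (mod 59)

58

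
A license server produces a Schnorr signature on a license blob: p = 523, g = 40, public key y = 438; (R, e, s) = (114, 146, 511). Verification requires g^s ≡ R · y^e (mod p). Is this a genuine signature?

forged

g^s mod p:
40^2 = 1600 ≡ 31
40^4 ≡ 31^2 = 961 ≡ 438
40^8 ≡ 438^2 = 191844 ≡ 426
40^16 ≡ 426^2 = 181476 ≡ 518
40^32 ≡ 518^2 = 268324 ≡ 25
40^64 ≡ 25^2 = 625 ≡ 102
40^128 ≡ 102^2 = 10404 ≡ 467
40^256 ≡ 467^2 = 218089 ≡ 521
511 = 256 + 128 + 64 + 32 + 16 + 8 + 4 + 2 + 1, so 40^511 ≡ 521·467·102·25·518·426·438·31·40 ≡ 157 (mod 523)
R · y^e mod p:
438^2 = 191844 ≡ 426
438^4 ≡ 426^2 = 181476 ≡ 518
438^8 ≡ 518^2 = 268324 ≡ 25
438^16 ≡ 25^2 = 625 ≡ 102
438^32 ≡ 102^2 = 10404 ≡ 467
438^64 ≡ 467^2 = 218089 ≡ 521
438^128 ≡ 521^2 = 271441 ≡ 4
146 = 128 + 16 + 2, so 438^146 ≡ 4·102·426 ≡ 172 (mod 523)
114·172 = 19608 ≡ 257 (mod 523)
157 ≠ 257; the check fails.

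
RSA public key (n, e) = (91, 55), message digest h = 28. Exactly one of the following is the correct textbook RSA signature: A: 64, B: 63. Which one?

B

Candidate A: 64^55 mod 91 = 64
Candidate B: 63^55 mod 91 = 28
  → matches h = 28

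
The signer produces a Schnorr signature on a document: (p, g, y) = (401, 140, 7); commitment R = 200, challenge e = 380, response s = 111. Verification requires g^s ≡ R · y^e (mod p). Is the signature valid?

invalid

g^s mod p:
140^2 = 19600 ≡ 352
140^4 ≡ 352^2 = 123904 ≡ 396
140^8 ≡ 396^2 = 156816 ≡ 25
140^16 ≡ 25^2 = 625 ≡ 224
140^32 ≡ 224^2 = 50176 ≡ 51
140^64 ≡ 51^2 = 2601 ≡ 195
111 = 64 + 32 + 8 + 4 + 2 + 1, so 140^111 ≡ 195·51·25·396·352·140 ≡ 273 (mod 401)
R · y^e mod p:
7^2 = 49
7^4 ≡ 49^2 = 2401 ≡ 396
7^8 ≡ 396^2 = 156816 ≡ 25
7^16 ≡ 25^2 = 625 ≡ 224
7^32 ≡ 224^2 = 50176 ≡ 51
7^64 ≡ 51^2 = 2601 ≡ 195
7^128 ≡ 195^2 = 38025 ≡ 331
7^256 ≡ 331^2 = 109561 ≡ 88
380 = 256 + 64 + 32 + 16 + 8 + 4, so 7^380 ≡ 88·195·51·224·25·396 ≡ 29 (mod 401)
200·29 = 5800 ≡ 186 (mod 401)
273 ≠ 186; the check fails.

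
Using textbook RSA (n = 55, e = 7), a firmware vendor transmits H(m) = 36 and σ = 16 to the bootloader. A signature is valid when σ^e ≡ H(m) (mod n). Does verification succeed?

Squares mod 55: σ^1≡16, σ^2≡36, σ^4≡31
7 = 4 + 2 + 1, so σ^7 ≡ 31·36·16 ≡ 36 (mod 55)
σ^7 mod 55 = 36 matches H(m).

passes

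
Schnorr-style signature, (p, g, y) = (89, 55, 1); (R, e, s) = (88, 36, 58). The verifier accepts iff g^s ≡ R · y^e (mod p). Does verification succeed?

g^s mod p:
55^2 = 3025 ≡ 88
55^4 ≡ 88^2 = 7744 ≡ 1
55^8 ≡ 1^2 = 1
55^16 ≡ 1^2 = 1
55^32 ≡ 1^2 = 1
58 = 32 + 16 + 8 + 2, so 55^58 ≡ 1·1·1·88 ≡ 88 (mod 89)
R · y^e mod p:
1^2 = 1
1^4 ≡ 1^2 = 1
1^8 ≡ 1^2 = 1
1^16 ≡ 1^2 = 1
1^32 ≡ 1^2 = 1
36 = 32 + 4, so 1^36 ≡ 1·1 ≡ 1 (mod 89)
88·1 = 88 ≡ 88 (mod 89)
88 ≡ 88 (mod 89); signature holds.

passes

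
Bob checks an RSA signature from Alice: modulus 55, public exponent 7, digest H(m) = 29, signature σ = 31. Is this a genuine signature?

Squares mod 55: σ^1≡31, σ^2≡26, σ^4≡16
7 = 4 + 2 + 1, so σ^7 ≡ 16·26·31 ≡ 26 (mod 55)
The recovered value 26 does not match the digest 29.

forged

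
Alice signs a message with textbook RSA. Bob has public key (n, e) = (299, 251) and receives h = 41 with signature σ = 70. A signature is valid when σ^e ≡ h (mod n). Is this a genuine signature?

forged

σ^2 ≡ 70^2 = 4900 ≡ 116
σ^4 ≡ 116^2 = 13456 ≡ 1
σ^8 ≡ 1^2 = 1
σ^16 ≡ 1^2 = 1
σ^32 ≡ 1^2 = 1
σ^64 ≡ 1^2 = 1
σ^128 ≡ 1^2 = 1
251 = 128 + 64 + 32 + 16 + 8 + 2 + 1, so σ^251 ≡ 1·1·1·1·1·116·70 ≡ 47 (mod 299)
The recovered value 47 does not match the digest 41.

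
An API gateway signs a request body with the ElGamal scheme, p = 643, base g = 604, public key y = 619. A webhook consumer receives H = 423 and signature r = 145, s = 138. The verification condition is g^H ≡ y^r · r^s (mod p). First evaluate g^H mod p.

633

604^2 = 364816 ≡ 235
604^4 ≡ 235^2 = 55225 ≡ 570
604^8 ≡ 570^2 = 324900 ≡ 185
604^16 ≡ 185^2 = 34225 ≡ 146
604^32 ≡ 146^2 = 21316 ≡ 97
604^64 ≡ 97^2 = 9409 ≡ 407
604^128 ≡ 407^2 = 165649 ≡ 398
604^256 ≡ 398^2 = 158404 ≡ 226
423 = 256 + 128 + 32 + 4 + 2 + 1, so 604^423 ≡ 226·398·97·570·235·604 ≡ 633 (mod 643)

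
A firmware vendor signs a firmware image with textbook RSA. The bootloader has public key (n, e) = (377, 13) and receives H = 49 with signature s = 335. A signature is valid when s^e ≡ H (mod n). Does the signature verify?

verifies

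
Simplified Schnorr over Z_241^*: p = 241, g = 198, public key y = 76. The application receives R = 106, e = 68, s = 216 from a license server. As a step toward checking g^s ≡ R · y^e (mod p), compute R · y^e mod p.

76^68 mod 241 = 64
R · y^e ≡ 106·64 = 6784 ≡ 36 (mod 241)

36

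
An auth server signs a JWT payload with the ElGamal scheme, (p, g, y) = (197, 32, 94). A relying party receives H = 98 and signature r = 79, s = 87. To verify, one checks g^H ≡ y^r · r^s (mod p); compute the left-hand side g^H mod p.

32^98 mod 197 = 196

196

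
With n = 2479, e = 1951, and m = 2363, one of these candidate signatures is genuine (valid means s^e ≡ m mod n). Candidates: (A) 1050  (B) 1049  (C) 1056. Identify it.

B

Candidate A: Squares mod 2479: 1050^1≡1050, 1050^2≡1824, 1050^4≡158, 1050^8≡174, 1050^16≡528, 1050^32≡1136, 1050^64≡1416, 1050^128≡2024, 1050^256≡1268, 1050^512≡1432, 1050^1024≡491; 1951 = 1024 + 512 + 256 + 128 + 16 + 8 + 4 + 2 + 1, so 1050^1951 ≡ 491·1432·1268·2024·528·174·158·1824·1050 ≡ 1651 (mod 2479)
Candidate B: Squares mod 2479: 1049^1≡1049, 1049^2≡2204, 1049^4≡1255, 1049^8≡860, 1049^16≡858, 1049^32≡2380, 1049^64≡2364, 1049^128≡830, 1049^256≡2217, 1049^512≡1711, 1049^1024≡2301; 1951 = 1024 + 512 + 256 + 128 + 16 + 8 + 4 + 2 + 1, so 1049^1951 ≡ 2301·1711·2217·830·858·860·1255·2204·1049 ≡ 2363 (mod 2479)
  → matches m = 2363
Candidate C: Squares mod 2479: 1056^1≡1056, 1056^2≡2065, 1056^4≡345, 1056^8≡33, 1056^16≡1089, 1056^32≡959, 1056^64≡2451, 1056^128≡784, 1056^256≡2343, 1056^512≡1143, 1056^1024≡16; 1951 = 1024 + 512 + 256 + 128 + 16 + 8 + 4 + 2 + 1, so 1056^1951 ≡ 16·1143·2343·784·1089·33·345·2065·1056 ≡ 392 (mod 2479)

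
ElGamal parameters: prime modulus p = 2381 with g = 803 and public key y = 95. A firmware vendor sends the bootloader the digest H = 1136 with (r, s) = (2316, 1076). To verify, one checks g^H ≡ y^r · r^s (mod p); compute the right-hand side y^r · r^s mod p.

95^2 = 9025 ≡ 1882
95^4 ≡ 1882^2 = 3541924 ≡ 1377
95^8 ≡ 1377^2 = 1896129 ≡ 853
95^16 ≡ 853^2 = 727609 ≡ 1404
95^32 ≡ 1404^2 = 1971216 ≡ 2129
95^64 ≡ 2129^2 = 4532641 ≡ 1598
95^128 ≡ 1598^2 = 2553604 ≡ 1172
95^256 ≡ 1172^2 = 1373584 ≡ 2128
95^512 ≡ 2128^2 = 4528384 ≡ 2103
95^1024 ≡ 2103^2 = 4422609 ≡ 1092
95^2048 ≡ 1092^2 = 1192464 ≡ 1964
2316 = 2048 + 256 + 8 + 4, so 95^2316 ≡ 1964·2128·853·1377 ≡ 1265 (mod 2381)
2316^2 = 5363856 ≡ 1844
2316^4 ≡ 1844^2 = 3400336 ≡ 268
2316^8 ≡ 268^2 = 71824 ≡ 394
2316^16 ≡ 394^2 = 155236 ≡ 471
2316^32 ≡ 471^2 = 221841 ≡ 408
2316^64 ≡ 408^2 = 166464 ≡ 2175
2316^128 ≡ 2175^2 = 4730625 ≡ 1959
2316^256 ≡ 1959^2 = 3837681 ≡ 1890
2316^512 ≡ 1890^2 = 3572100 ≡ 600
2316^1024 ≡ 600^2 = 360000 ≡ 469
1076 = 1024 + 32 + 16 + 4, so 2316^1076 ≡ 469·408·471·268 ≡ 1948 (mod 2381)
y^r · r^s ≡ 1265·1948 = 2464220 ≡ 2266 (mod 2381)

2266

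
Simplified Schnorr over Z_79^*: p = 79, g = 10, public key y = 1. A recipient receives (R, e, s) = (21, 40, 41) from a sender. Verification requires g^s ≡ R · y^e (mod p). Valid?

g^s mod p:
Squares mod 79: 10^1≡10, 10^2≡21, 10^4≡46, 10^8≡62, 10^16≡52, 10^32≡18
41 = 32 + 8 + 1, so 10^41 ≡ 18·62·10 ≡ 21 (mod 79)
R · y^e mod p:
Squares mod 79: 1^1≡1, 1^2≡1, 1^4≡1, 1^8≡1, 1^16≡1, 1^32≡1
40 = 32 + 8, so 1^40 ≡ 1·1 ≡ 1 (mod 79)
21·1 = 21 ≡ 21 (mod 79)
21 ≡ 21 (mod 79); signature holds.

yes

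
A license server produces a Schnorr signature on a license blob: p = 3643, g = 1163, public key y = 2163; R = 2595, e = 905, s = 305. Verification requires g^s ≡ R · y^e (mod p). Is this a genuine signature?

forged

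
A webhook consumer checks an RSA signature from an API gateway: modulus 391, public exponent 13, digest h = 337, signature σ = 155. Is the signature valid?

σ^2 ≡ 155^2 = 24025 ≡ 174
σ^4 ≡ 174^2 = 30276 ≡ 169
σ^8 ≡ 169^2 = 28561 ≡ 18
13 = 8 + 4 + 1, so σ^13 ≡ 18·169·155 ≡ 355 (mod 391)
The recovered value 355 does not match the digest 337.

invalid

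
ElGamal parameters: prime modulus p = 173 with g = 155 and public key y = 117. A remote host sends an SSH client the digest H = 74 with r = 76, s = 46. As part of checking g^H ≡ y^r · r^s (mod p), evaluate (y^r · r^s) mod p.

167

Squares mod 173: 117^1≡117, 117^2≡22, 117^4≡138, 117^8≡14, 117^16≡23, 117^32≡10, 117^64≡100
76 = 64 + 8 + 4, so 117^76 ≡ 100·14·138 ≡ 132 (mod 173)
Squares mod 173: 76^1≡76, 76^2≡67, 76^4≡164, 76^8≡81, 76^16≡160, 76^32≡169
46 = 32 + 8 + 4 + 2, so 76^46 ≡ 169·81·164·67 ≡ 55 (mod 173)
y^r · r^s ≡ 132·55 = 7260 ≡ 167 (mod 173)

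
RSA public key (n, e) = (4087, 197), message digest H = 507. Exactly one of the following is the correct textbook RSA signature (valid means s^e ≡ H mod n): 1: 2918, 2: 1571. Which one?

2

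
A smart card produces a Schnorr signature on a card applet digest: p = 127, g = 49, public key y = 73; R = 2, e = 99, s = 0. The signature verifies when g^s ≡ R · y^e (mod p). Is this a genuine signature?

g^s mod p:
49^0 mod 127 = 1
R · y^e mod p:
73^99 mod 127 = 64
2·64 = 128 ≡ 1 (mod 127)
1 ≡ 1 (mod 127); signature holds.

genuine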